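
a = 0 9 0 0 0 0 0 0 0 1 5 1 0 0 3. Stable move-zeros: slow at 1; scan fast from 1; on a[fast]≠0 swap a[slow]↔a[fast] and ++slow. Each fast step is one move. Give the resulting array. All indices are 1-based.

(s=1,f=1) a[fast]=0 → fast++
(s=1,f=2) a[fast]=9≠0 swap→a[1]=9 → slow++,fast++
(s=2,f=3) a[fast]=0 → fast++
(s=2,f=4) a[fast]=0 → fast++
(s=2,f=5) a[fast]=0 → fast++
(s=2,f=6) a[fast]=0 → fast++
(s=2,f=7) a[fast]=0 → fast++
(s=2,f=8) a[fast]=0 → fast++
(s=2,f=9) a[fast]=0 → fast++
(s=2,f=10) a[fast]=1≠0 swap→a[2]=1 → slow++,fast++
(s=3,f=11) a[fast]=5≠0 swap→a[3]=5 → slow++,fast++
(s=4,f=12) a[fast]=1≠0 swap→a[4]=1 → slow++,fast++
(s=5,f=13) a[fast]=0 → fast++
(s=5,f=14) a[fast]=0 → fast++
(s=5,f=15) a[fast]=3≠0 swap→a[5]=3 → slow++,fast++

[9, 1, 5, 1, 3, 0, 0, 0, 0, 0, 0, 0, 0, 0, 0]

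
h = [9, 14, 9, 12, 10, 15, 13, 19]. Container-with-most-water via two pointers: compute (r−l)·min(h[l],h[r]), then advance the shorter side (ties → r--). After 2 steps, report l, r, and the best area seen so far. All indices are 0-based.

[0,7] min(9,19)*7=63 best=63 * → l++
[1,7] min(14,19)*6=84 best=84 * → l++

l=2, r=7, best area=84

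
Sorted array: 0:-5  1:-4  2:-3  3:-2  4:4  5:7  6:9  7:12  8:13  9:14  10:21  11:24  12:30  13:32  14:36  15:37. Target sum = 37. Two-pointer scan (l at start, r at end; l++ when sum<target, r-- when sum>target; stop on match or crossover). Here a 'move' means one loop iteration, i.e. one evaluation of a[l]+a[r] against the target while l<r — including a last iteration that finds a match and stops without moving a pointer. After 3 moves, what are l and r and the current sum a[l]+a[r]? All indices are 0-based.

l=0 r=15: -5+37=32 <37, l++
l=1 r=15: -4+37=33 <37, l++
l=2 r=15: -3+37=34 <37, l++

l=3, r=15, sum=35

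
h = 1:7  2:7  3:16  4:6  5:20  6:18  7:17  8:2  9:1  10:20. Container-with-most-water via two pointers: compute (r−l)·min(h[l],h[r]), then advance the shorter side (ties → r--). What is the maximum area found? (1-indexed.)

max area = 112

[1,10] min(7,20)*9=63 best=63 * → l++
[2,10] min(7,20)*8=56 best=63 → l++
[3,10] min(16,20)*7=112 best=112 * → l++
[4,10] min(6,20)*6=36 best=112 → l++
[5,10] min(20,20)*5=100 best=112 → r--
[5,9] min(20,1)*4=4 best=112 → r--
[5,8] min(20,2)*3=6 best=112 → r--
[5,7] min(20,17)*2=34 best=112 → r--
[5,6] min(20,18)*1=18 best=112 → r--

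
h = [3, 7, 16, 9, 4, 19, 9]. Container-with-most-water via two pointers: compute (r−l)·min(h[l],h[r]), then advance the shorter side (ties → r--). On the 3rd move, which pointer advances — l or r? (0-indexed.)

r

[0,6] min(3,9)*6=18 best=18 * → l++
[1,6] min(7,9)*5=35 best=35 * → l++
[2,6] min(16,9)*4=36 best=36 * → r--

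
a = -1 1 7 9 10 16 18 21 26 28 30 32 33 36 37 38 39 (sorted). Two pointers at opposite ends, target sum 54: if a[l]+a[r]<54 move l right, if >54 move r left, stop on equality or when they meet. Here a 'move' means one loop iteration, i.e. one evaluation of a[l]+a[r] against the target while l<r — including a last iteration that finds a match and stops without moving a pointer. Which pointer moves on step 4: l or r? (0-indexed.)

l=0 r=16: -1+39=38 <54, l++
l=1 r=16: 1+39=40 <54, l++
l=2 r=16: 7+39=46 <54, l++
l=3 r=16: 9+39=48 <54, l++

l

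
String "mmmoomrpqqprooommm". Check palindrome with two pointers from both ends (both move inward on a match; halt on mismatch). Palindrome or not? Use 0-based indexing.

l=0 r=17: 'm'=='m', l++,r--
l=1 r=16: 'm'=='m', l++,r--
l=2 r=15: 'm'=='m', l++,r--
l=3 r=14: 'o'=='o', l++,r--
l=4 r=13: 'o'=='o', l++,r--
l=5 r=12: 'm'!='o', stop

not a palindrome (mismatch at 5,12)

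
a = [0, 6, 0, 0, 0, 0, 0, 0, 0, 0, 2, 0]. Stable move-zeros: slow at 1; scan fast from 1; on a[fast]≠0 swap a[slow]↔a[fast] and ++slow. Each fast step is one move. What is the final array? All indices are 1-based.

(s=1,f=1) a[fast]=0 → fast++
(s=1,f=2) a[fast]=6≠0 swap→a[1]=6 → slow++,fast++
(s=2,f=3) a[fast]=0 → fast++
(s=2,f=4) a[fast]=0 → fast++
(s=2,f=5) a[fast]=0 → fast++
(s=2,f=6) a[fast]=0 → fast++
(s=2,f=7) a[fast]=0 → fast++
(s=2,f=8) a[fast]=0 → fast++
(s=2,f=9) a[fast]=0 → fast++
(s=2,f=10) a[fast]=0 → fast++
(s=2,f=11) a[fast]=2≠0 swap→a[2]=2 → slow++,fast++
(s=3,f=12) a[fast]=0 → fast++

[6, 2, 0, 0, 0, 0, 0, 0, 0, 0, 0, 0]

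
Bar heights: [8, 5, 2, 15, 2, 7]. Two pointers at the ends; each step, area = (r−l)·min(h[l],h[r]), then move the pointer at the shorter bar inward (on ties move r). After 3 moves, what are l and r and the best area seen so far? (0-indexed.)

l=1, r=3, best area=35

[0,5] min(8,7)*5=35 best=35 * → r--
[0,4] min(8,2)*4=8 best=35 → r--
[0,3] min(8,15)*3=24 best=35 → l++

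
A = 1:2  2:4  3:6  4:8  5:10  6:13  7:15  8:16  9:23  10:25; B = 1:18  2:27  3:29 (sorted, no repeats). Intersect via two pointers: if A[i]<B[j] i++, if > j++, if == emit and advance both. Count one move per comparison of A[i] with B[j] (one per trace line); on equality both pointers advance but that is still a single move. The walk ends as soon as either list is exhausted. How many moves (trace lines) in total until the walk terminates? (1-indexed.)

i=1 j=1: 2<18, i++
i=2 j=1: 4<18, i++
i=3 j=1: 6<18, i++
i=4 j=1: 8<18, i++
i=5 j=1: 10<18, i++
i=6 j=1: 13<18, i++
i=7 j=1: 15<18, i++
i=8 j=1: 16<18, i++
i=9 j=1: 23>18, j++
i=9 j=2: 23<27, i++
i=10 j=2: 25<27, i++

11 moves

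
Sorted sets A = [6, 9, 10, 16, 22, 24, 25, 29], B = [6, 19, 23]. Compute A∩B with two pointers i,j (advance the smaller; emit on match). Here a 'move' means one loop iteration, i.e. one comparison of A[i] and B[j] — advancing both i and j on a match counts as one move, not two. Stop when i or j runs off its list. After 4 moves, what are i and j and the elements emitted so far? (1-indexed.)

i=5, j=2, emitted=[6]

i=1 j=1: 6==6 emit, i++,j++
i=2 j=2: 9<19, i++
i=3 j=2: 10<19, i++
i=4 j=2: 16<19, i++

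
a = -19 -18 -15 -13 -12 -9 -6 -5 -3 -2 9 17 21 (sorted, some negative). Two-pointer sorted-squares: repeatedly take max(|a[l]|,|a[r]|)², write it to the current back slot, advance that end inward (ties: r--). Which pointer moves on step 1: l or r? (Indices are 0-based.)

l=0 r=12: |-19|<=|21| out[12]=441, r--

r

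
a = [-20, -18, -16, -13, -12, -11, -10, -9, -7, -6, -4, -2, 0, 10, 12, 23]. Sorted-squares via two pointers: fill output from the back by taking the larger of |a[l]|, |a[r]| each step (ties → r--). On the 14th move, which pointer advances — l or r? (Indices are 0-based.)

l

[0,15] |-20|<=|23| out[15]=529 → r--
[0,14] |-20|>|12| out[14]=400 → l++
[1,14] |-18|>|12| out[13]=324 → l++
[2,14] |-16|>|12| out[12]=256 → l++
[3,14] |-13|>|12| out[11]=169 → l++
[4,14] |-12|<=|12| out[10]=144 → r--
[4,13] |-12|>|10| out[9]=144 → l++
[5,13] |-11|>|10| out[8]=121 → l++
[6,13] |-10|<=|10| out[7]=100 → r--
[6,12] |-10|>|0| out[6]=100 → l++
[7,12] |-9|>|0| out[5]=81 → l++
[8,12] |-7|>|0| out[4]=49 → l++
[9,12] |-6|>|0| out[3]=36 → l++
[10,12] |-4|>|0| out[2]=16 → l++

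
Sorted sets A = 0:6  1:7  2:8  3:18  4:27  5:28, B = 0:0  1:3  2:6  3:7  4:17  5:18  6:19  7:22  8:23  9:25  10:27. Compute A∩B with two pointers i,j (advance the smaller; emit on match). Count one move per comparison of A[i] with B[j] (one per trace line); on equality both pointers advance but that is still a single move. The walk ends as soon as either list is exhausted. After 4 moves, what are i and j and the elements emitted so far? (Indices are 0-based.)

i=2, j=4, emitted=[6, 7]

[i=0,j=0] 6>0 → j++
[i=0,j=1] 6>3 → j++
[i=0,j=2] 6==6 emit → i++,j++
[i=1,j=3] 7==7 emit → i++,j++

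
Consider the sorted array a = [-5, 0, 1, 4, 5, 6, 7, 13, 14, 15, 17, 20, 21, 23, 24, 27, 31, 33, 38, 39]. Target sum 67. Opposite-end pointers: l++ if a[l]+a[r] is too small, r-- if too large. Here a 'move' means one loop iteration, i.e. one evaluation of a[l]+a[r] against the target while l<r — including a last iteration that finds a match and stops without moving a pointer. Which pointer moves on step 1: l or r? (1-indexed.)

l

l=1 r=20: -5+39=34 <67, l++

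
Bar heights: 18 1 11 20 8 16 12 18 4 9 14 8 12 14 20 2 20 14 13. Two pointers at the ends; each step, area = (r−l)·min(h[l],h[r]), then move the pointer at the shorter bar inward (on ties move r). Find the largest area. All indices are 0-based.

l=0 r=18: min(18,13)*18=234 best=234 *, r--
l=0 r=17: min(18,14)*17=238 best=238 *, r--
l=0 r=16: min(18,20)*16=288 best=288 *, l++
l=1 r=16: min(1,20)*15=15 best=288, l++
l=2 r=16: min(11,20)*14=154 best=288, l++
l=3 r=16: min(20,20)*13=260 best=288, r--
l=3 r=15: min(20,2)*12=24 best=288, r--
l=3 r=14: min(20,20)*11=220 best=288, r--
l=3 r=13: min(20,14)*10=140 best=288, r--
l=3 r=12: min(20,12)*9=108 best=288, r--
l=3 r=11: min(20,8)*8=64 best=288, r--
l=3 r=10: min(20,14)*7=98 best=288, r--
l=3 r=9: min(20,9)*6=54 best=288, r--
l=3 r=8: min(20,4)*5=20 best=288, r--
l=3 r=7: min(20,18)*4=72 best=288, r--
l=3 r=6: min(20,12)*3=36 best=288, r--
l=3 r=5: min(20,16)*2=32 best=288, r--
l=3 r=4: min(20,8)*1=8 best=288, r--

max area = 288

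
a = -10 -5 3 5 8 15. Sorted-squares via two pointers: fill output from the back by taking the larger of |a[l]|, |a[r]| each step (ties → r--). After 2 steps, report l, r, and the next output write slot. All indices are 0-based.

l=1, r=4, next write slot=3

l=0 r=5: |-10|<=|15| out[5]=225, r--
l=0 r=4: |-10|>|8| out[4]=100, l++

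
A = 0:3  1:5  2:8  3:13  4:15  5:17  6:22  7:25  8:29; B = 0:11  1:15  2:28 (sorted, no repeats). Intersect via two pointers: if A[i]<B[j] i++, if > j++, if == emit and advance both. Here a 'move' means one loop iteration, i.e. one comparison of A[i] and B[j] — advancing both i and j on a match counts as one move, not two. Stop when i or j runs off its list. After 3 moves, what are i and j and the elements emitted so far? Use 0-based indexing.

i=3, j=0, emitted=[]

[i=0,j=0] 3<11 → i++
[i=1,j=0] 5<11 → i++
[i=2,j=0] 8<11 → i++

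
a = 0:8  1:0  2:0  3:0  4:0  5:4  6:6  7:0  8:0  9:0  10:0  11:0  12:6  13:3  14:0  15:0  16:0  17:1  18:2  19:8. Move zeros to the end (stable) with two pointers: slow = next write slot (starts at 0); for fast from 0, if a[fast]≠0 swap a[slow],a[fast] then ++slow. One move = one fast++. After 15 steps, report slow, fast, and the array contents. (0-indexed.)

slow=5, fast=15, a=[8, 4, 6, 6, 3, 0, 0, 0, 0, 0, 0, 0, 0, 0, 0, 0, 0, 1, 2, 8]

slow=0 fast=0: a[fast]=8≠0 swap→a[0]=8, slow++,fast++
slow=1 fast=1: a[fast]=0, fast++
slow=1 fast=2: a[fast]=0, fast++
slow=1 fast=3: a[fast]=0, fast++
slow=1 fast=4: a[fast]=0, fast++
slow=1 fast=5: a[fast]=4≠0 swap→a[1]=4, slow++,fast++
slow=2 fast=6: a[fast]=6≠0 swap→a[2]=6, slow++,fast++
slow=3 fast=7: a[fast]=0, fast++
slow=3 fast=8: a[fast]=0, fast++
slow=3 fast=9: a[fast]=0, fast++
slow=3 fast=10: a[fast]=0, fast++
slow=3 fast=11: a[fast]=0, fast++
slow=3 fast=12: a[fast]=6≠0 swap→a[3]=6, slow++,fast++
slow=4 fast=13: a[fast]=3≠0 swap→a[4]=3, slow++,fast++
slow=5 fast=14: a[fast]=0, fast++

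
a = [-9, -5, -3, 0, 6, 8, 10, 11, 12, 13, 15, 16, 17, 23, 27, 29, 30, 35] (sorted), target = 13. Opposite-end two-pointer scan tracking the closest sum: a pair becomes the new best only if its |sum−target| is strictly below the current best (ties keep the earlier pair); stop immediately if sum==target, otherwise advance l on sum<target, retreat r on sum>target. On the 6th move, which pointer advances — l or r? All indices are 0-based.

l=0 r=17: -9+35=26 d=13 *, r--
l=0 r=16: -9+30=21 d=8 *, r--
l=0 r=15: -9+29=20 d=7 *, r--
l=0 r=14: -9+27=18 d=5 *, r--
l=0 r=13: -9+23=14 d=1 *, r--
l=0 r=12: -9+17=8 d=5, l++

l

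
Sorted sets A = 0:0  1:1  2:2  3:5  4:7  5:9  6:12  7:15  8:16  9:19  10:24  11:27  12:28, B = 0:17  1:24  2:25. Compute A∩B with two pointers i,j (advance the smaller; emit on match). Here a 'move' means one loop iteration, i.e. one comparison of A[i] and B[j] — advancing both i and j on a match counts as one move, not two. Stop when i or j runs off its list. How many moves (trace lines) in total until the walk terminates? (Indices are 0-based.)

13 moves

[i=0,j=0] 0<17 → i++
[i=1,j=0] 1<17 → i++
[i=2,j=0] 2<17 → i++
[i=3,j=0] 5<17 → i++
[i=4,j=0] 7<17 → i++
[i=5,j=0] 9<17 → i++
[i=6,j=0] 12<17 → i++
[i=7,j=0] 15<17 → i++
[i=8,j=0] 16<17 → i++
[i=9,j=0] 19>17 → j++
[i=9,j=1] 19<24 → i++
[i=10,j=1] 24==24 emit → i++,j++
[i=11,j=2] 27>25 → j++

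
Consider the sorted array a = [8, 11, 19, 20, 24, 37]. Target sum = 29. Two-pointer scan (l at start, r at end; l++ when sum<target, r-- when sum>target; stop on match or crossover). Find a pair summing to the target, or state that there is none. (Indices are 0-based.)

no pair

[0,5] 8+37=45 >29 → r--
[0,4] 8+24=32 >29 → r--
[0,3] 8+20=28 <29 → l++
[1,3] 11+20=31 >29 → r--
[1,2] 11+19=30 >29 → r--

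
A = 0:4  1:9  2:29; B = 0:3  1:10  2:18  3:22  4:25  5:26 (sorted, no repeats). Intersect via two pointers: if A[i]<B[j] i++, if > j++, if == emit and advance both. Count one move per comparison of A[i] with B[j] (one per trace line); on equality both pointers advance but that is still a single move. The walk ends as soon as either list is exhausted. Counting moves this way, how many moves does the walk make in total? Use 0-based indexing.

i=0 j=0: 4>3, j++
i=0 j=1: 4<10, i++
i=1 j=1: 9<10, i++
i=2 j=1: 29>10, j++
i=2 j=2: 29>18, j++
i=2 j=3: 29>22, j++
i=2 j=4: 29>25, j++
i=2 j=5: 29>26, j++

8 moves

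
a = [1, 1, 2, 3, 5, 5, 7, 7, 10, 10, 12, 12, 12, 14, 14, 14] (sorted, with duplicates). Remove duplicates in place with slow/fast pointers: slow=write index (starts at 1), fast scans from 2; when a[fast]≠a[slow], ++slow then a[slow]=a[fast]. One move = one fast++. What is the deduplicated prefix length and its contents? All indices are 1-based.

slow=1 fast=2: a[fast]=1=a[slow] dup, fast++
slow=1 fast=3: a[fast]=2≠a[slow]=1 write a[2]=2, slow++,fast++
slow=2 fast=4: a[fast]=3≠a[slow]=2 write a[3]=3, slow++,fast++
slow=3 fast=5: a[fast]=5≠a[slow]=3 write a[4]=5, slow++,fast++
slow=4 fast=6: a[fast]=5=a[slow] dup, fast++
slow=4 fast=7: a[fast]=7≠a[slow]=5 write a[5]=7, slow++,fast++
slow=5 fast=8: a[fast]=7=a[slow] dup, fast++
slow=5 fast=9: a[fast]=10≠a[slow]=7 write a[6]=10, slow++,fast++
slow=6 fast=10: a[fast]=10=a[slow] dup, fast++
slow=6 fast=11: a[fast]=12≠a[slow]=10 write a[7]=12, slow++,fast++
slow=7 fast=12: a[fast]=12=a[slow] dup, fast++
slow=7 fast=13: a[fast]=12=a[slow] dup, fast++
slow=7 fast=14: a[fast]=14≠a[slow]=12 write a[8]=14, slow++,fast++
slow=8 fast=15: a[fast]=14=a[slow] dup, fast++
slow=8 fast=16: a[fast]=14=a[slow] dup, fast++

length 8; prefix = [1, 2, 3, 5, 7, 10, 12, 14]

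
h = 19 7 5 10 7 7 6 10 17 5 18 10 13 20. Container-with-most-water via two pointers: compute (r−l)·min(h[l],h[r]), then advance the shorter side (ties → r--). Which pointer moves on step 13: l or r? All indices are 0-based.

l

[0,13] min(19,20)*13=247 best=247 * → l++
[1,13] min(7,20)*12=84 best=247 → l++
[2,13] min(5,20)*11=55 best=247 → l++
[3,13] min(10,20)*10=100 best=247 → l++
[4,13] min(7,20)*9=63 best=247 → l++
[5,13] min(7,20)*8=56 best=247 → l++
[6,13] min(6,20)*7=42 best=247 → l++
[7,13] min(10,20)*6=60 best=247 → l++
[8,13] min(17,20)*5=85 best=247 → l++
[9,13] min(5,20)*4=20 best=247 → l++
[10,13] min(18,20)*3=54 best=247 → l++
[11,13] min(10,20)*2=20 best=247 → l++
[12,13] min(13,20)*1=13 best=247 → l++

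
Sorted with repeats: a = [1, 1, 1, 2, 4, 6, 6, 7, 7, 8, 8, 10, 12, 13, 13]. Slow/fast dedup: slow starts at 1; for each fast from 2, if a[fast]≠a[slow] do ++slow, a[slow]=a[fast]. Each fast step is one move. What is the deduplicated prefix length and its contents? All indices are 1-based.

length 9; prefix = [1, 2, 4, 6, 7, 8, 10, 12, 13]

slow=1 fast=2: a[fast]=1=a[slow] dup, fast++
slow=1 fast=3: a[fast]=1=a[slow] dup, fast++
slow=1 fast=4: a[fast]=2≠a[slow]=1 write a[2]=2, slow++,fast++
slow=2 fast=5: a[fast]=4≠a[slow]=2 write a[3]=4, slow++,fast++
slow=3 fast=6: a[fast]=6≠a[slow]=4 write a[4]=6, slow++,fast++
slow=4 fast=7: a[fast]=6=a[slow] dup, fast++
slow=4 fast=8: a[fast]=7≠a[slow]=6 write a[5]=7, slow++,fast++
slow=5 fast=9: a[fast]=7=a[slow] dup, fast++
slow=5 fast=10: a[fast]=8≠a[slow]=7 write a[6]=8, slow++,fast++
slow=6 fast=11: a[fast]=8=a[slow] dup, fast++
slow=6 fast=12: a[fast]=10≠a[slow]=8 write a[7]=10, slow++,fast++
slow=7 fast=13: a[fast]=12≠a[slow]=10 write a[8]=12, slow++,fast++
slow=8 fast=14: a[fast]=13≠a[slow]=12 write a[9]=13, slow++,fast++
slow=9 fast=15: a[fast]=13=a[slow] dup, fast++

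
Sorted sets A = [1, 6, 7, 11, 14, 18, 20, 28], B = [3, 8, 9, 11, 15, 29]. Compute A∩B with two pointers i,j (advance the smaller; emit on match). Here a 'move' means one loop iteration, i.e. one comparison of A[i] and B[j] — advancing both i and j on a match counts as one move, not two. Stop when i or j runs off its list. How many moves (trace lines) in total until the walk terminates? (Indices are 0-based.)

12 moves

[i=0,j=0] 1<3 → i++
[i=1,j=0] 6>3 → j++
[i=1,j=1] 6<8 → i++
[i=2,j=1] 7<8 → i++
[i=3,j=1] 11>8 → j++
[i=3,j=2] 11>9 → j++
[i=3,j=3] 11==11 emit → i++,j++
[i=4,j=4] 14<15 → i++
[i=5,j=4] 18>15 → j++
[i=5,j=5] 18<29 → i++
[i=6,j=5] 20<29 → i++
[i=7,j=5] 28<29 → i++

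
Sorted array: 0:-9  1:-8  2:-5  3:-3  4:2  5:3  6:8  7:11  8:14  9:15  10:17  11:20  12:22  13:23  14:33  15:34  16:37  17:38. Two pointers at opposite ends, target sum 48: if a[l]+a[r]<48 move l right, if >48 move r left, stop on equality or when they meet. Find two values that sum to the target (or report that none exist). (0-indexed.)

[0,17] -9+38=29 <48 → l++
[1,17] -8+38=30 <48 → l++
[2,17] -5+38=33 <48 → l++
[3,17] -3+38=35 <48 → l++
[4,17] 2+38=40 <48 → l++
[5,17] 3+38=41 <48 → l++
[6,17] 8+38=46 <48 → l++
[7,17] 11+38=49 >48 → r--
[7,16] 11+37=48 → found

(11, 37)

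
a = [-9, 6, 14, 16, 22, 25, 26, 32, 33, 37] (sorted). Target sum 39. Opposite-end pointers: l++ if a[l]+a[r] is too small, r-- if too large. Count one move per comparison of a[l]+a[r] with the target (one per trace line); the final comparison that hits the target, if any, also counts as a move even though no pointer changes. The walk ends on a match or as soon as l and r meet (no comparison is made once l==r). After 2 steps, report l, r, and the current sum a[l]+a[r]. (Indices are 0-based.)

l=1, r=8, sum=39

l=0 r=9: -9+37=28 <39, l++
l=1 r=9: 6+37=43 >39, r--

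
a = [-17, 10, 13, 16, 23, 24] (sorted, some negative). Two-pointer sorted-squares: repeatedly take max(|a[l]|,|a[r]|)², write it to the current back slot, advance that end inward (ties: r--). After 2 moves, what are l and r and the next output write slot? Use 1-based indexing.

l=1, r=4, next write slot=4

l=1 r=6: |-17|<=|24| out[6]=576, r--
l=1 r=5: |-17|<=|23| out[5]=529, r--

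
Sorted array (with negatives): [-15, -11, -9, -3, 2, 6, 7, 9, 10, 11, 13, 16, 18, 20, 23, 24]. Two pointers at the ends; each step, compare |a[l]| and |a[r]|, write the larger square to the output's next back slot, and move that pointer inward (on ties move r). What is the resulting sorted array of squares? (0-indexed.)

l=0 r=15: |-15|<=|24| out[15]=576, r--
l=0 r=14: |-15|<=|23| out[14]=529, r--
l=0 r=13: |-15|<=|20| out[13]=400, r--
l=0 r=12: |-15|<=|18| out[12]=324, r--
l=0 r=11: |-15|<=|16| out[11]=256, r--
l=0 r=10: |-15|>|13| out[10]=225, l++
l=1 r=10: |-11|<=|13| out[9]=169, r--
l=1 r=9: |-11|<=|11| out[8]=121, r--
l=1 r=8: |-11|>|10| out[7]=121, l++
l=2 r=8: |-9|<=|10| out[6]=100, r--
l=2 r=7: |-9|<=|9| out[5]=81, r--
l=2 r=6: |-9|>|7| out[4]=81, l++
l=3 r=6: |-3|<=|7| out[3]=49, r--
l=3 r=5: |-3|<=|6| out[2]=36, r--
l=3 r=4: |-3|>|2| out[1]=9, l++
l=4 r=4: |2|<=|2| out[0]=4, r--

[4, 9, 36, 49, 81, 81, 100, 121, 121, 169, 225, 256, 324, 400, 529, 576]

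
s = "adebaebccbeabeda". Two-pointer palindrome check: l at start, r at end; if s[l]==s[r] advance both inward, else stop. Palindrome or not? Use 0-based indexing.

palindrome

[0,15] 'a'=='a' → l++,r--
[1,14] 'd'=='d' → l++,r--
[2,13] 'e'=='e' → l++,r--
[3,12] 'b'=='b' → l++,r--
[4,11] 'a'=='a' → l++,r--
[5,10] 'e'=='e' → l++,r--
[6,9] 'b'=='b' → l++,r--
[7,8] 'c'=='c' → l++,r--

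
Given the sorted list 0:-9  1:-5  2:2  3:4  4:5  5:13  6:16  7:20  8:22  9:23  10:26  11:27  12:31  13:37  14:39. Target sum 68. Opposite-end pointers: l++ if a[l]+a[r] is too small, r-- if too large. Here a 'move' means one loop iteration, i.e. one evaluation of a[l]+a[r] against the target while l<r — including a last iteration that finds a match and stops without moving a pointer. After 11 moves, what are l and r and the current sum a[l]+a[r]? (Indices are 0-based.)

l=11, r=14, sum=66

l=0 r=14: -9+39=30 <68, l++
l=1 r=14: -5+39=34 <68, l++
l=2 r=14: 2+39=41 <68, l++
l=3 r=14: 4+39=43 <68, l++
l=4 r=14: 5+39=44 <68, l++
l=5 r=14: 13+39=52 <68, l++
l=6 r=14: 16+39=55 <68, l++
l=7 r=14: 20+39=59 <68, l++
l=8 r=14: 22+39=61 <68, l++
l=9 r=14: 23+39=62 <68, l++
l=10 r=14: 26+39=65 <68, l++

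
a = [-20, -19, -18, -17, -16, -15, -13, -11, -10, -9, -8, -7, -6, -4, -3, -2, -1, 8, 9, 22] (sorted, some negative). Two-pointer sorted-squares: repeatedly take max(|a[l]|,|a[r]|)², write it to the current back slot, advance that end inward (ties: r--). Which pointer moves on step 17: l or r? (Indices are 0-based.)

l

l=0 r=19: |-20|<=|22| out[19]=484, r--
l=0 r=18: |-20|>|9| out[18]=400, l++
l=1 r=18: |-19|>|9| out[17]=361, l++
l=2 r=18: |-18|>|9| out[16]=324, l++
l=3 r=18: |-17|>|9| out[15]=289, l++
l=4 r=18: |-16|>|9| out[14]=256, l++
l=5 r=18: |-15|>|9| out[13]=225, l++
l=6 r=18: |-13|>|9| out[12]=169, l++
l=7 r=18: |-11|>|9| out[11]=121, l++
l=8 r=18: |-10|>|9| out[10]=100, l++
l=9 r=18: |-9|<=|9| out[9]=81, r--
l=9 r=17: |-9|>|8| out[8]=81, l++
l=10 r=17: |-8|<=|8| out[7]=64, r--
l=10 r=16: |-8|>|-1| out[6]=64, l++
l=11 r=16: |-7|>|-1| out[5]=49, l++
l=12 r=16: |-6|>|-1| out[4]=36, l++
l=13 r=16: |-4|>|-1| out[3]=16, l++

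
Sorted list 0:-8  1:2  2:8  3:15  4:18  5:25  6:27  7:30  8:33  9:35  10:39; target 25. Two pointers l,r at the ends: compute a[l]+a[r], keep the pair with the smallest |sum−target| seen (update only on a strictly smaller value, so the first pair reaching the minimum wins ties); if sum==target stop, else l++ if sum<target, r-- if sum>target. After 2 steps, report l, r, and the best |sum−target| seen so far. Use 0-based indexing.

l=0 r=10: -8+39=31 d=6 *, r--
l=0 r=9: -8+35=27 d=2 *, r--

l=0, r=8, best |Δ|=2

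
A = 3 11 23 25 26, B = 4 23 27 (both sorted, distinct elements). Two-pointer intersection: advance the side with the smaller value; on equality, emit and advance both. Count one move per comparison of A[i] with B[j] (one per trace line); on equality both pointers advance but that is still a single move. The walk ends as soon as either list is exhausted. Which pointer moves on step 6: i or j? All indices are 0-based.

[i=0,j=0] 3<4 → i++
[i=1,j=0] 11>4 → j++
[i=1,j=1] 11<23 → i++
[i=2,j=1] 23==23 emit → i++,j++
[i=3,j=2] 25<27 → i++
[i=4,j=2] 26<27 → i++

i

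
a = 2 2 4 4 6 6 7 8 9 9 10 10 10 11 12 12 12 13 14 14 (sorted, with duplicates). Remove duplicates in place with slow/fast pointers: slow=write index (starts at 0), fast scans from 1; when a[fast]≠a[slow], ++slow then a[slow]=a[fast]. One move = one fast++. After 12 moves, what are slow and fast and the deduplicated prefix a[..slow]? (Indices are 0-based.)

(s=0,f=1) a[fast]=2=a[slow] dup → fast++
(s=0,f=2) a[fast]=4≠a[slow]=2 write a[1]=4 → slow++,fast++
(s=1,f=3) a[fast]=4=a[slow] dup → fast++
(s=1,f=4) a[fast]=6≠a[slow]=4 write a[2]=6 → slow++,fast++
(s=2,f=5) a[fast]=6=a[slow] dup → fast++
(s=2,f=6) a[fast]=7≠a[slow]=6 write a[3]=7 → slow++,fast++
(s=3,f=7) a[fast]=8≠a[slow]=7 write a[4]=8 → slow++,fast++
(s=4,f=8) a[fast]=9≠a[slow]=8 write a[5]=9 → slow++,fast++
(s=5,f=9) a[fast]=9=a[slow] dup → fast++
(s=5,f=10) a[fast]=10≠a[slow]=9 write a[6]=10 → slow++,fast++
(s=6,f=11) a[fast]=10=a[slow] dup → fast++
(s=6,f=12) a[fast]=10=a[slow] dup → fast++

slow=6, fast=13, prefix=[2, 4, 6, 7, 8, 9, 10]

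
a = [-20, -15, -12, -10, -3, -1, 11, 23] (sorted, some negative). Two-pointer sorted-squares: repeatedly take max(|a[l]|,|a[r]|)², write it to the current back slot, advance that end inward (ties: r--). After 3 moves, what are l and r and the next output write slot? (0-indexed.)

l=0 r=7: |-20|<=|23| out[7]=529, r--
l=0 r=6: |-20|>|11| out[6]=400, l++
l=1 r=6: |-15|>|11| out[5]=225, l++

l=2, r=6, next write slot=4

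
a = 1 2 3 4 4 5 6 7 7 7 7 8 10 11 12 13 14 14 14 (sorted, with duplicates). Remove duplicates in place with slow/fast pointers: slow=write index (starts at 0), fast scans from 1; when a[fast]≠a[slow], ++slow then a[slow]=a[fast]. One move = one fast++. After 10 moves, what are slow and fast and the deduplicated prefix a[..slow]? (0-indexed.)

slow=6, fast=11, prefix=[1, 2, 3, 4, 5, 6, 7]

(s=0,f=1) a[fast]=2≠a[slow]=1 write a[1]=2 → slow++,fast++
(s=1,f=2) a[fast]=3≠a[slow]=2 write a[2]=3 → slow++,fast++
(s=2,f=3) a[fast]=4≠a[slow]=3 write a[3]=4 → slow++,fast++
(s=3,f=4) a[fast]=4=a[slow] dup → fast++
(s=3,f=5) a[fast]=5≠a[slow]=4 write a[4]=5 → slow++,fast++
(s=4,f=6) a[fast]=6≠a[slow]=5 write a[5]=6 → slow++,fast++
(s=5,f=7) a[fast]=7≠a[slow]=6 write a[6]=7 → slow++,fast++
(s=6,f=8) a[fast]=7=a[slow] dup → fast++
(s=6,f=9) a[fast]=7=a[slow] dup → fast++
(s=6,f=10) a[fast]=7=a[slow] dup → fast++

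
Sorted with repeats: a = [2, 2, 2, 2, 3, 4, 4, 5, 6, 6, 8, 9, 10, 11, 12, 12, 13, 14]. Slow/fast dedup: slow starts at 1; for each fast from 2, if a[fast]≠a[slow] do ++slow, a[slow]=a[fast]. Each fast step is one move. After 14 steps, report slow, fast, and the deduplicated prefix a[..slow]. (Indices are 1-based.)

slow=1 fast=2: a[fast]=2=a[slow] dup, fast++
slow=1 fast=3: a[fast]=2=a[slow] dup, fast++
slow=1 fast=4: a[fast]=2=a[slow] dup, fast++
slow=1 fast=5: a[fast]=3≠a[slow]=2 write a[2]=3, slow++,fast++
slow=2 fast=6: a[fast]=4≠a[slow]=3 write a[3]=4, slow++,fast++
slow=3 fast=7: a[fast]=4=a[slow] dup, fast++
slow=3 fast=8: a[fast]=5≠a[slow]=4 write a[4]=5, slow++,fast++
slow=4 fast=9: a[fast]=6≠a[slow]=5 write a[5]=6, slow++,fast++
slow=5 fast=10: a[fast]=6=a[slow] dup, fast++
slow=5 fast=11: a[fast]=8≠a[slow]=6 write a[6]=8, slow++,fast++
slow=6 fast=12: a[fast]=9≠a[slow]=8 write a[7]=9, slow++,fast++
slow=7 fast=13: a[fast]=10≠a[slow]=9 write a[8]=10, slow++,fast++
slow=8 fast=14: a[fast]=11≠a[slow]=10 write a[9]=11, slow++,fast++
slow=9 fast=15: a[fast]=12≠a[slow]=11 write a[10]=12, slow++,fast++

slow=10, fast=16, prefix=[2, 3, 4, 5, 6, 8, 9, 10, 11, 12]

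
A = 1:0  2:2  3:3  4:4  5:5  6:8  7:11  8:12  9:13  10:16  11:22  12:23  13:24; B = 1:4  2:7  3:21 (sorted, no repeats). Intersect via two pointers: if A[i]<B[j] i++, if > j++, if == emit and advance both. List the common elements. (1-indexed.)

[i=1,j=1] 0<4 → i++
[i=2,j=1] 2<4 → i++
[i=3,j=1] 3<4 → i++
[i=4,j=1] 4==4 emit → i++,j++
[i=5,j=2] 5<7 → i++
[i=6,j=2] 8>7 → j++
[i=6,j=3] 8<21 → i++
[i=7,j=3] 11<21 → i++
[i=8,j=3] 12<21 → i++
[i=9,j=3] 13<21 → i++
[i=10,j=3] 16<21 → i++
[i=11,j=3] 22>21 → j++

intersection = [4]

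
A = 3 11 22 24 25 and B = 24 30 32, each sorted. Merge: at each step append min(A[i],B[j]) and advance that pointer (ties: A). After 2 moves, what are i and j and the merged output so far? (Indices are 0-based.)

i=2, j=0, merged so far=[3, 11]

[i=0,j=0] A[i]=3<=B[j]=24 take 3 → i++
[i=1,j=0] A[i]=11<=B[j]=24 take 11 → i++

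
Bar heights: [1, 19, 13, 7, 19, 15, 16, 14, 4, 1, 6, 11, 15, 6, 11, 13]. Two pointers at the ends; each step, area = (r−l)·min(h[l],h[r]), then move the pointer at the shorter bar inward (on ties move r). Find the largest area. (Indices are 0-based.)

max area = 182

l=0 r=15: min(1,13)*15=15 best=15 *, l++
l=1 r=15: min(19,13)*14=182 best=182 *, r--
l=1 r=14: min(19,11)*13=143 best=182, r--
l=1 r=13: min(19,6)*12=72 best=182, r--
l=1 r=12: min(19,15)*11=165 best=182, r--
l=1 r=11: min(19,11)*10=110 best=182, r--
l=1 r=10: min(19,6)*9=54 best=182, r--
l=1 r=9: min(19,1)*8=8 best=182, r--
l=1 r=8: min(19,4)*7=28 best=182, r--
l=1 r=7: min(19,14)*6=84 best=182, r--
l=1 r=6: min(19,16)*5=80 best=182, r--
l=1 r=5: min(19,15)*4=60 best=182, r--
l=1 r=4: min(19,19)*3=57 best=182, r--
l=1 r=3: min(19,7)*2=14 best=182, r--
l=1 r=2: min(19,13)*1=13 best=182, r--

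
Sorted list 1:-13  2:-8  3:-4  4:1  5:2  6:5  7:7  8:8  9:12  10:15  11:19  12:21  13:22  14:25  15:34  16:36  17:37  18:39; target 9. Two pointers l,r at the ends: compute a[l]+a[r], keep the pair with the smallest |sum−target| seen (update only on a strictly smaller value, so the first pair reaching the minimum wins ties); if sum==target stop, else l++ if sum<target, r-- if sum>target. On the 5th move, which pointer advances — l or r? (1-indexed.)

r

l=1 r=18: -13+39=26 d=17 *, r--
l=1 r=17: -13+37=24 d=15 *, r--
l=1 r=16: -13+36=23 d=14 *, r--
l=1 r=15: -13+34=21 d=12 *, r--
l=1 r=14: -13+25=12 d=3 *, r--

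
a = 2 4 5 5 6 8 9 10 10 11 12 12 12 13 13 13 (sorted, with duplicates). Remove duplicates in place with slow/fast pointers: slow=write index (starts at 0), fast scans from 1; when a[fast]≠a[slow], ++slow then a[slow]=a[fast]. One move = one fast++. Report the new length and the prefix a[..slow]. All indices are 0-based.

length 10; prefix = [2, 4, 5, 6, 8, 9, 10, 11, 12, 13]

slow=0 fast=1: a[fast]=4≠a[slow]=2 write a[1]=4, slow++,fast++
slow=1 fast=2: a[fast]=5≠a[slow]=4 write a[2]=5, slow++,fast++
slow=2 fast=3: a[fast]=5=a[slow] dup, fast++
slow=2 fast=4: a[fast]=6≠a[slow]=5 write a[3]=6, slow++,fast++
slow=3 fast=5: a[fast]=8≠a[slow]=6 write a[4]=8, slow++,fast++
slow=4 fast=6: a[fast]=9≠a[slow]=8 write a[5]=9, slow++,fast++
slow=5 fast=7: a[fast]=10≠a[slow]=9 write a[6]=10, slow++,fast++
slow=6 fast=8: a[fast]=10=a[slow] dup, fast++
slow=6 fast=9: a[fast]=11≠a[slow]=10 write a[7]=11, slow++,fast++
slow=7 fast=10: a[fast]=12≠a[slow]=11 write a[8]=12, slow++,fast++
slow=8 fast=11: a[fast]=12=a[slow] dup, fast++
slow=8 fast=12: a[fast]=12=a[slow] dup, fast++
slow=8 fast=13: a[fast]=13≠a[slow]=12 write a[9]=13, slow++,fast++
slow=9 fast=14: a[fast]=13=a[slow] dup, fast++
slow=9 fast=15: a[fast]=13=a[slow] dup, fast++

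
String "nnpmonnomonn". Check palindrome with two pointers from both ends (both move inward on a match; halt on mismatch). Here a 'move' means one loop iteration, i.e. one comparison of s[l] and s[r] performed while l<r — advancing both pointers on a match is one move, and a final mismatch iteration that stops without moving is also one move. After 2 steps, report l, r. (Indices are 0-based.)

l=2, r=9

[0,11] 'n'=='n' → l++,r--
[1,10] 'n'=='n' → l++,r--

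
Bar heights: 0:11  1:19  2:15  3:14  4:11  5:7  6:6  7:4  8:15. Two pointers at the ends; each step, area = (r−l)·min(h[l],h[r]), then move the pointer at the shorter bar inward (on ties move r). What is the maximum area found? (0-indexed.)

max area = 105

l=0 r=8: min(11,15)*8=88 best=88 *, l++
l=1 r=8: min(19,15)*7=105 best=105 *, r--
l=1 r=7: min(19,4)*6=24 best=105, r--
l=1 r=6: min(19,6)*5=30 best=105, r--
l=1 r=5: min(19,7)*4=28 best=105, r--
l=1 r=4: min(19,11)*3=33 best=105, r--
l=1 r=3: min(19,14)*2=28 best=105, r--
l=1 r=2: min(19,15)*1=15 best=105, r--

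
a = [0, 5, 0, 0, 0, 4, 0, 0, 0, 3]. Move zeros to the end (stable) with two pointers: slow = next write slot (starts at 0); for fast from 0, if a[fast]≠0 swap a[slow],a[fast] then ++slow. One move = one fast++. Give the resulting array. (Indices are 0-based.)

[5, 4, 3, 0, 0, 0, 0, 0, 0, 0]

(s=0,f=0) a[fast]=0 → fast++
(s=0,f=1) a[fast]=5≠0 swap→a[0]=5 → slow++,fast++
(s=1,f=2) a[fast]=0 → fast++
(s=1,f=3) a[fast]=0 → fast++
(s=1,f=4) a[fast]=0 → fast++
(s=1,f=5) a[fast]=4≠0 swap→a[1]=4 → slow++,fast++
(s=2,f=6) a[fast]=0 → fast++
(s=2,f=7) a[fast]=0 → fast++
(s=2,f=8) a[fast]=0 → fast++
(s=2,f=9) a[fast]=3≠0 swap→a[2]=3 → slow++,fast++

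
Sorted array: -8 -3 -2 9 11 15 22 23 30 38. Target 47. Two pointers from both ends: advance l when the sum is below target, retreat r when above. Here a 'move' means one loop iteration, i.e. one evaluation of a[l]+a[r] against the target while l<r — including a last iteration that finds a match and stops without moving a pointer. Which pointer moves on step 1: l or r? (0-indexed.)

l

[0,9] -8+38=30 <47 → l++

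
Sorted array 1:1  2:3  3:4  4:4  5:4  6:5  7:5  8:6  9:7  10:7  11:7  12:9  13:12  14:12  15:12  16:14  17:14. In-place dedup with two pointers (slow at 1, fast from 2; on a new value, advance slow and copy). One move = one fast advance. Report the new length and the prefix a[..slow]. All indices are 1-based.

(s=1,f=2) a[fast]=3≠a[slow]=1 write a[2]=3 → slow++,fast++
(s=2,f=3) a[fast]=4≠a[slow]=3 write a[3]=4 → slow++,fast++
(s=3,f=4) a[fast]=4=a[slow] dup → fast++
(s=3,f=5) a[fast]=4=a[slow] dup → fast++
(s=3,f=6) a[fast]=5≠a[slow]=4 write a[4]=5 → slow++,fast++
(s=4,f=7) a[fast]=5=a[slow] dup → fast++
(s=4,f=8) a[fast]=6≠a[slow]=5 write a[5]=6 → slow++,fast++
(s=5,f=9) a[fast]=7≠a[slow]=6 write a[6]=7 → slow++,fast++
(s=6,f=10) a[fast]=7=a[slow] dup → fast++
(s=6,f=11) a[fast]=7=a[slow] dup → fast++
(s=6,f=12) a[fast]=9≠a[slow]=7 write a[7]=9 → slow++,fast++
(s=7,f=13) a[fast]=12≠a[slow]=9 write a[8]=12 → slow++,fast++
(s=8,f=14) a[fast]=12=a[slow] dup → fast++
(s=8,f=15) a[fast]=12=a[slow] dup → fast++
(s=8,f=16) a[fast]=14≠a[slow]=12 write a[9]=14 → slow++,fast++
(s=9,f=17) a[fast]=14=a[slow] dup → fast++

length 9; prefix = [1, 3, 4, 5, 6, 7, 9, 12, 14]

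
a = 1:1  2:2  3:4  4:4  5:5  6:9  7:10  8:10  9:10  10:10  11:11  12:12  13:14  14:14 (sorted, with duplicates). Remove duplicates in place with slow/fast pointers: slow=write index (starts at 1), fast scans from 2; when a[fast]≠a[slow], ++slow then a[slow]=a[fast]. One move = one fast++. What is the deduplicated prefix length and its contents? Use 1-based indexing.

length 9; prefix = [1, 2, 4, 5, 9, 10, 11, 12, 14]

(s=1,f=2) a[fast]=2≠a[slow]=1 write a[2]=2 → slow++,fast++
(s=2,f=3) a[fast]=4≠a[slow]=2 write a[3]=4 → slow++,fast++
(s=3,f=4) a[fast]=4=a[slow] dup → fast++
(s=3,f=5) a[fast]=5≠a[slow]=4 write a[4]=5 → slow++,fast++
(s=4,f=6) a[fast]=9≠a[slow]=5 write a[5]=9 → slow++,fast++
(s=5,f=7) a[fast]=10≠a[slow]=9 write a[6]=10 → slow++,fast++
(s=6,f=8) a[fast]=10=a[slow] dup → fast++
(s=6,f=9) a[fast]=10=a[slow] dup → fast++
(s=6,f=10) a[fast]=10=a[slow] dup → fast++
(s=6,f=11) a[fast]=11≠a[slow]=10 write a[7]=11 → slow++,fast++
(s=7,f=12) a[fast]=12≠a[slow]=11 write a[8]=12 → slow++,fast++
(s=8,f=13) a[fast]=14≠a[slow]=12 write a[9]=14 → slow++,fast++
(s=9,f=14) a[fast]=14=a[slow] dup → fast++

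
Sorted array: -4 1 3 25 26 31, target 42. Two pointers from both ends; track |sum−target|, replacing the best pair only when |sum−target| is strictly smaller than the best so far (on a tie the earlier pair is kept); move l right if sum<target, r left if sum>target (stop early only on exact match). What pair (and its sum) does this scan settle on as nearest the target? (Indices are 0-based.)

pair (3, 31) with sum 34 (|Δ|=8)

[0,5] -4+31=27 d=15 * → l++
[1,5] 1+31=32 d=10 * → l++
[2,5] 3+31=34 d=8 * → l++
[3,5] 25+31=56 d=14 → r--
[3,4] 25+26=51 d=9 → r--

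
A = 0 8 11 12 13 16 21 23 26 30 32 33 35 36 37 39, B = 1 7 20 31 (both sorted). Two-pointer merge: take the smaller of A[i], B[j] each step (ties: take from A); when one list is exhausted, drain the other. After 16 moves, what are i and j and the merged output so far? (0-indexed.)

i=12, j=4, merged so far=[0, 1, 7, 8, 11, 12, 13, 16, 20, 21, 23, 26, 30, 31, 32, 33]

i=0 j=0: A[i]=0<=B[j]=1 take 0, i++
i=1 j=0: A[i]=8>B[j]=1 take 1, j++
i=1 j=1: A[i]=8>B[j]=7 take 7, j++
i=1 j=2: A[i]=8<=B[j]=20 take 8, i++
i=2 j=2: A[i]=11<=B[j]=20 take 11, i++
i=3 j=2: A[i]=12<=B[j]=20 take 12, i++
i=4 j=2: A[i]=13<=B[j]=20 take 13, i++
i=5 j=2: A[i]=16<=B[j]=20 take 16, i++
i=6 j=2: A[i]=21>B[j]=20 take 20, j++
i=6 j=3: A[i]=21<=B[j]=31 take 21, i++
i=7 j=3: A[i]=23<=B[j]=31 take 23, i++
i=8 j=3: A[i]=26<=B[j]=31 take 26, i++
i=9 j=3: A[i]=30<=B[j]=31 take 30, i++
i=10 j=3: A[i]=32>B[j]=31 take 31, j++
i=10 j=4: B done, take A[i]=32, i++
i=11 j=4: B done, take A[i]=33, i++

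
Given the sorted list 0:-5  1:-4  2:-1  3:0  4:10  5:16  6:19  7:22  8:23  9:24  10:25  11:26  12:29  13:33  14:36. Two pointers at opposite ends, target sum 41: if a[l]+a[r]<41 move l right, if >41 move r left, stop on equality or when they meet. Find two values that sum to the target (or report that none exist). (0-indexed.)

(16, 25)

l=0 r=14: -5+36=31 <41, l++
l=1 r=14: -4+36=32 <41, l++
l=2 r=14: -1+36=35 <41, l++
l=3 r=14: 0+36=36 <41, l++
l=4 r=14: 10+36=46 >41, r--
l=4 r=13: 10+33=43 >41, r--
l=4 r=12: 10+29=39 <41, l++
l=5 r=12: 16+29=45 >41, r--
l=5 r=11: 16+26=42 >41, r--
l=5 r=10: 16+25=41, found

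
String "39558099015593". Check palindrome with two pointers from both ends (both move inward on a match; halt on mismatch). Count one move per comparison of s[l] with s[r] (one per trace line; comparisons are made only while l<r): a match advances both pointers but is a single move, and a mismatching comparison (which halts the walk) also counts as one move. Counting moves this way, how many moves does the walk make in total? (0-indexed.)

5 moves

[0,13] '3'=='3' → l++,r--
[1,12] '9'=='9' → l++,r--
[2,11] '5'=='5' → l++,r--
[3,10] '5'=='5' → l++,r--
[4,9] '8'!='1' → stop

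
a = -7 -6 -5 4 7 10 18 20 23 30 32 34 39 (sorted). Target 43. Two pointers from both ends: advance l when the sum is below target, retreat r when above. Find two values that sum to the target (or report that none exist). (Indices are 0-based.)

(4, 39)

l=0 r=12: -7+39=32 <43, l++
l=1 r=12: -6+39=33 <43, l++
l=2 r=12: -5+39=34 <43, l++
l=3 r=12: 4+39=43, found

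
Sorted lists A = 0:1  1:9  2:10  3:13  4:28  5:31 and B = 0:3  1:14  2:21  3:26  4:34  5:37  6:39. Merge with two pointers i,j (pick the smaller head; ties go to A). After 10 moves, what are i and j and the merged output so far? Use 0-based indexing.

i=6, j=4, merged so far=[1, 3, 9, 10, 13, 14, 21, 26, 28, 31]

i=0 j=0: A[i]=1<=B[j]=3 take 1, i++
i=1 j=0: A[i]=9>B[j]=3 take 3, j++
i=1 j=1: A[i]=9<=B[j]=14 take 9, i++
i=2 j=1: A[i]=10<=B[j]=14 take 10, i++
i=3 j=1: A[i]=13<=B[j]=14 take 13, i++
i=4 j=1: A[i]=28>B[j]=14 take 14, j++
i=4 j=2: A[i]=28>B[j]=21 take 21, j++
i=4 j=3: A[i]=28>B[j]=26 take 26, j++
i=4 j=4: A[i]=28<=B[j]=34 take 28, i++
i=5 j=4: A[i]=31<=B[j]=34 take 31, i++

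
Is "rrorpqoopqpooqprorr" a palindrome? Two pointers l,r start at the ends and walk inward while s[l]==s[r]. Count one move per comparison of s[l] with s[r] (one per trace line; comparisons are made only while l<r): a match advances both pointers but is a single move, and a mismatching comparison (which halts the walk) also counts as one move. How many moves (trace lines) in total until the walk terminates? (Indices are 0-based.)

[0,18] 'r'=='r' → l++,r--
[1,17] 'r'=='r' → l++,r--
[2,16] 'o'=='o' → l++,r--
[3,15] 'r'=='r' → l++,r--
[4,14] 'p'=='p' → l++,r--
[5,13] 'q'=='q' → l++,r--
[6,12] 'o'=='o' → l++,r--
[7,11] 'o'=='o' → l++,r--
[8,10] 'p'=='p' → l++,r--

9 moves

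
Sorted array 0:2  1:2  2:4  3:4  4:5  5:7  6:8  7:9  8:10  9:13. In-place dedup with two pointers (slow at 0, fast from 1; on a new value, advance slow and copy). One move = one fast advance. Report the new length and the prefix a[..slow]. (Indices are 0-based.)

length 8; prefix = [2, 4, 5, 7, 8, 9, 10, 13]

slow=0 fast=1: a[fast]=2=a[slow] dup, fast++
slow=0 fast=2: a[fast]=4≠a[slow]=2 write a[1]=4, slow++,fast++
slow=1 fast=3: a[fast]=4=a[slow] dup, fast++
slow=1 fast=4: a[fast]=5≠a[slow]=4 write a[2]=5, slow++,fast++
slow=2 fast=5: a[fast]=7≠a[slow]=5 write a[3]=7, slow++,fast++
slow=3 fast=6: a[fast]=8≠a[slow]=7 write a[4]=8, slow++,fast++
slow=4 fast=7: a[fast]=9≠a[slow]=8 write a[5]=9, slow++,fast++
slow=5 fast=8: a[fast]=10≠a[slow]=9 write a[6]=10, slow++,fast++
slow=6 fast=9: a[fast]=13≠a[slow]=10 write a[7]=13, slow++,fast++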